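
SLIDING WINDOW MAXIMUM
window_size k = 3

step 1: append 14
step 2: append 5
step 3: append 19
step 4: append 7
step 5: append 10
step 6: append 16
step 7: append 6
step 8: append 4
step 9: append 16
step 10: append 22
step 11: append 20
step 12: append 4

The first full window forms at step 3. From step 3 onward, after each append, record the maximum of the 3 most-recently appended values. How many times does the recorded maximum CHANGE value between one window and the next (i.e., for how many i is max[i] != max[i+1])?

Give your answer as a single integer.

step 1: append 14 -> window=[14] (not full yet)
step 2: append 5 -> window=[14, 5] (not full yet)
step 3: append 19 -> window=[14, 5, 19] -> max=19
step 4: append 7 -> window=[5, 19, 7] -> max=19
step 5: append 10 -> window=[19, 7, 10] -> max=19
step 6: append 16 -> window=[7, 10, 16] -> max=16
step 7: append 6 -> window=[10, 16, 6] -> max=16
step 8: append 4 -> window=[16, 6, 4] -> max=16
step 9: append 16 -> window=[6, 4, 16] -> max=16
step 10: append 22 -> window=[4, 16, 22] -> max=22
step 11: append 20 -> window=[16, 22, 20] -> max=22
step 12: append 4 -> window=[22, 20, 4] -> max=22
Recorded maximums: 19 19 19 16 16 16 16 22 22 22
Changes between consecutive maximums: 2

Answer: 2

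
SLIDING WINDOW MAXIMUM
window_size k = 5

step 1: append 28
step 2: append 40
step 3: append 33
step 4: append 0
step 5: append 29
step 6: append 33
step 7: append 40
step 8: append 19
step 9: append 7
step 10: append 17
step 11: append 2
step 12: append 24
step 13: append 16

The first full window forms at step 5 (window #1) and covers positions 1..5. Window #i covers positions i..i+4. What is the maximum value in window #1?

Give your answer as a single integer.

step 1: append 28 -> window=[28] (not full yet)
step 2: append 40 -> window=[28, 40] (not full yet)
step 3: append 33 -> window=[28, 40, 33] (not full yet)
step 4: append 0 -> window=[28, 40, 33, 0] (not full yet)
step 5: append 29 -> window=[28, 40, 33, 0, 29] -> max=40
Window #1 max = 40

Answer: 40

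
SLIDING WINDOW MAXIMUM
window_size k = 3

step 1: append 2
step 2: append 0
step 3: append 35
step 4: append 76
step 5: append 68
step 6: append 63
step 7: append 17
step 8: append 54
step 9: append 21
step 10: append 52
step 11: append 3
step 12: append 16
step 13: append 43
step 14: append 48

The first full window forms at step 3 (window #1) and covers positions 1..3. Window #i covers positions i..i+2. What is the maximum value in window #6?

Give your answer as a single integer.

step 1: append 2 -> window=[2] (not full yet)
step 2: append 0 -> window=[2, 0] (not full yet)
step 3: append 35 -> window=[2, 0, 35] -> max=35
step 4: append 76 -> window=[0, 35, 76] -> max=76
step 5: append 68 -> window=[35, 76, 68] -> max=76
step 6: append 63 -> window=[76, 68, 63] -> max=76
step 7: append 17 -> window=[68, 63, 17] -> max=68
step 8: append 54 -> window=[63, 17, 54] -> max=63
Window #6 max = 63

Answer: 63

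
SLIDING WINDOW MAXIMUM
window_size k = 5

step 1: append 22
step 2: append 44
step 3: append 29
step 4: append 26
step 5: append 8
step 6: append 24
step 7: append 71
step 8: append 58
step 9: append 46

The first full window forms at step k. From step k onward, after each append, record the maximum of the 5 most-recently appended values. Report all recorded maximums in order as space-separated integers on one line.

step 1: append 22 -> window=[22] (not full yet)
step 2: append 44 -> window=[22, 44] (not full yet)
step 3: append 29 -> window=[22, 44, 29] (not full yet)
step 4: append 26 -> window=[22, 44, 29, 26] (not full yet)
step 5: append 8 -> window=[22, 44, 29, 26, 8] -> max=44
step 6: append 24 -> window=[44, 29, 26, 8, 24] -> max=44
step 7: append 71 -> window=[29, 26, 8, 24, 71] -> max=71
step 8: append 58 -> window=[26, 8, 24, 71, 58] -> max=71
step 9: append 46 -> window=[8, 24, 71, 58, 46] -> max=71

Answer: 44 44 71 71 71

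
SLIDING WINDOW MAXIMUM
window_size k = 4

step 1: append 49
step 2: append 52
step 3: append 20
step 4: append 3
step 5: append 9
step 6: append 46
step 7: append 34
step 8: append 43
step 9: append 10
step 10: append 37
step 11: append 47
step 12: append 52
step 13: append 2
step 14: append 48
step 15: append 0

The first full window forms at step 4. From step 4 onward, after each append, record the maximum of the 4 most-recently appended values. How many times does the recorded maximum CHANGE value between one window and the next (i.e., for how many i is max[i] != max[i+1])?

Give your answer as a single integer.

step 1: append 49 -> window=[49] (not full yet)
step 2: append 52 -> window=[49, 52] (not full yet)
step 3: append 20 -> window=[49, 52, 20] (not full yet)
step 4: append 3 -> window=[49, 52, 20, 3] -> max=52
step 5: append 9 -> window=[52, 20, 3, 9] -> max=52
step 6: append 46 -> window=[20, 3, 9, 46] -> max=46
step 7: append 34 -> window=[3, 9, 46, 34] -> max=46
step 8: append 43 -> window=[9, 46, 34, 43] -> max=46
step 9: append 10 -> window=[46, 34, 43, 10] -> max=46
step 10: append 37 -> window=[34, 43, 10, 37] -> max=43
step 11: append 47 -> window=[43, 10, 37, 47] -> max=47
step 12: append 52 -> window=[10, 37, 47, 52] -> max=52
step 13: append 2 -> window=[37, 47, 52, 2] -> max=52
step 14: append 48 -> window=[47, 52, 2, 48] -> max=52
step 15: append 0 -> window=[52, 2, 48, 0] -> max=52
Recorded maximums: 52 52 46 46 46 46 43 47 52 52 52 52
Changes between consecutive maximums: 4

Answer: 4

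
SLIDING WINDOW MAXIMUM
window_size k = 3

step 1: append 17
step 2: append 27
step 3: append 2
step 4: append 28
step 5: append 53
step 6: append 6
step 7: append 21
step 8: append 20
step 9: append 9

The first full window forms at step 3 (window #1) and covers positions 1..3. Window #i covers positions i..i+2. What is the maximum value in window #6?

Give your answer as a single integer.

step 1: append 17 -> window=[17] (not full yet)
step 2: append 27 -> window=[17, 27] (not full yet)
step 3: append 2 -> window=[17, 27, 2] -> max=27
step 4: append 28 -> window=[27, 2, 28] -> max=28
step 5: append 53 -> window=[2, 28, 53] -> max=53
step 6: append 6 -> window=[28, 53, 6] -> max=53
step 7: append 21 -> window=[53, 6, 21] -> max=53
step 8: append 20 -> window=[6, 21, 20] -> max=21
Window #6 max = 21

Answer: 21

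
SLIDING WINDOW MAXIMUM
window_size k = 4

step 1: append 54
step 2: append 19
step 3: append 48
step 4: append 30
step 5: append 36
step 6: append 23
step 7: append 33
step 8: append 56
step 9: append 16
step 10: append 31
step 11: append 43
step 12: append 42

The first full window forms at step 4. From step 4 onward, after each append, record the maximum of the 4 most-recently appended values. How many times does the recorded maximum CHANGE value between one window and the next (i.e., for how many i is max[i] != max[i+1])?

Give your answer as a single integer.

Answer: 4

Derivation:
step 1: append 54 -> window=[54] (not full yet)
step 2: append 19 -> window=[54, 19] (not full yet)
step 3: append 48 -> window=[54, 19, 48] (not full yet)
step 4: append 30 -> window=[54, 19, 48, 30] -> max=54
step 5: append 36 -> window=[19, 48, 30, 36] -> max=48
step 6: append 23 -> window=[48, 30, 36, 23] -> max=48
step 7: append 33 -> window=[30, 36, 23, 33] -> max=36
step 8: append 56 -> window=[36, 23, 33, 56] -> max=56
step 9: append 16 -> window=[23, 33, 56, 16] -> max=56
step 10: append 31 -> window=[33, 56, 16, 31] -> max=56
step 11: append 43 -> window=[56, 16, 31, 43] -> max=56
step 12: append 42 -> window=[16, 31, 43, 42] -> max=43
Recorded maximums: 54 48 48 36 56 56 56 56 43
Changes between consecutive maximums: 4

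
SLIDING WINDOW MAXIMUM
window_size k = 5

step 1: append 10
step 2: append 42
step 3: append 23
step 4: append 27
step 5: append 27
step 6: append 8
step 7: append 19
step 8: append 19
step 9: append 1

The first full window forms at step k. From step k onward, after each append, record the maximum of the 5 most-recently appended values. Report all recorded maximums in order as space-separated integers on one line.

step 1: append 10 -> window=[10] (not full yet)
step 2: append 42 -> window=[10, 42] (not full yet)
step 3: append 23 -> window=[10, 42, 23] (not full yet)
step 4: append 27 -> window=[10, 42, 23, 27] (not full yet)
step 5: append 27 -> window=[10, 42, 23, 27, 27] -> max=42
step 6: append 8 -> window=[42, 23, 27, 27, 8] -> max=42
step 7: append 19 -> window=[23, 27, 27, 8, 19] -> max=27
step 8: append 19 -> window=[27, 27, 8, 19, 19] -> max=27
step 9: append 1 -> window=[27, 8, 19, 19, 1] -> max=27

Answer: 42 42 27 27 27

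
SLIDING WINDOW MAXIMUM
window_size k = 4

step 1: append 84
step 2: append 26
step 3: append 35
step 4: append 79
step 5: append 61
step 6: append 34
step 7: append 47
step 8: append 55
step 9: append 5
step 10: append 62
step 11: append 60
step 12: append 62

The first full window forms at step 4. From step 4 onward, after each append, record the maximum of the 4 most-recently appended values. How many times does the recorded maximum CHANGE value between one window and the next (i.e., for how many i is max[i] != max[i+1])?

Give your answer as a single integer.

step 1: append 84 -> window=[84] (not full yet)
step 2: append 26 -> window=[84, 26] (not full yet)
step 3: append 35 -> window=[84, 26, 35] (not full yet)
step 4: append 79 -> window=[84, 26, 35, 79] -> max=84
step 5: append 61 -> window=[26, 35, 79, 61] -> max=79
step 6: append 34 -> window=[35, 79, 61, 34] -> max=79
step 7: append 47 -> window=[79, 61, 34, 47] -> max=79
step 8: append 55 -> window=[61, 34, 47, 55] -> max=61
step 9: append 5 -> window=[34, 47, 55, 5] -> max=55
step 10: append 62 -> window=[47, 55, 5, 62] -> max=62
step 11: append 60 -> window=[55, 5, 62, 60] -> max=62
step 12: append 62 -> window=[5, 62, 60, 62] -> max=62
Recorded maximums: 84 79 79 79 61 55 62 62 62
Changes between consecutive maximums: 4

Answer: 4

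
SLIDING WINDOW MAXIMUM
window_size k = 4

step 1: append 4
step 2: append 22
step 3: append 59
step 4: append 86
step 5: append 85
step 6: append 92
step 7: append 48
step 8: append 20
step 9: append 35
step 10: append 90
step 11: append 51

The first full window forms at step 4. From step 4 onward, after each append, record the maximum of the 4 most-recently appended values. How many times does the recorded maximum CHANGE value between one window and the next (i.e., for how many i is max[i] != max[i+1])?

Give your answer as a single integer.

Answer: 2

Derivation:
step 1: append 4 -> window=[4] (not full yet)
step 2: append 22 -> window=[4, 22] (not full yet)
step 3: append 59 -> window=[4, 22, 59] (not full yet)
step 4: append 86 -> window=[4, 22, 59, 86] -> max=86
step 5: append 85 -> window=[22, 59, 86, 85] -> max=86
step 6: append 92 -> window=[59, 86, 85, 92] -> max=92
step 7: append 48 -> window=[86, 85, 92, 48] -> max=92
step 8: append 20 -> window=[85, 92, 48, 20] -> max=92
step 9: append 35 -> window=[92, 48, 20, 35] -> max=92
step 10: append 90 -> window=[48, 20, 35, 90] -> max=90
step 11: append 51 -> window=[20, 35, 90, 51] -> max=90
Recorded maximums: 86 86 92 92 92 92 90 90
Changes between consecutive maximums: 2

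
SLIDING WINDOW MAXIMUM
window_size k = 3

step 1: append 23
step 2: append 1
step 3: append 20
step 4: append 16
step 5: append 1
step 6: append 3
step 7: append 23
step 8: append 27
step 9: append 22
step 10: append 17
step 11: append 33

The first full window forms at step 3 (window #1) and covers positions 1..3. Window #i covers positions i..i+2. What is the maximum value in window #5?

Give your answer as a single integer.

Answer: 23

Derivation:
step 1: append 23 -> window=[23] (not full yet)
step 2: append 1 -> window=[23, 1] (not full yet)
step 3: append 20 -> window=[23, 1, 20] -> max=23
step 4: append 16 -> window=[1, 20, 16] -> max=20
step 5: append 1 -> window=[20, 16, 1] -> max=20
step 6: append 3 -> window=[16, 1, 3] -> max=16
step 7: append 23 -> window=[1, 3, 23] -> max=23
Window #5 max = 23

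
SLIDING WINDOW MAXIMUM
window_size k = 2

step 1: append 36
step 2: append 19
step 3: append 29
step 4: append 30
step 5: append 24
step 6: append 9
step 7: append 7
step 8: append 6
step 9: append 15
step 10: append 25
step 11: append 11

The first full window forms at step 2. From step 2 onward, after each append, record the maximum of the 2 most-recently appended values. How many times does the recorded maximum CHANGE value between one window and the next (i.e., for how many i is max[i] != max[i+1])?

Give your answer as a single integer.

Answer: 7

Derivation:
step 1: append 36 -> window=[36] (not full yet)
step 2: append 19 -> window=[36, 19] -> max=36
step 3: append 29 -> window=[19, 29] -> max=29
step 4: append 30 -> window=[29, 30] -> max=30
step 5: append 24 -> window=[30, 24] -> max=30
step 6: append 9 -> window=[24, 9] -> max=24
step 7: append 7 -> window=[9, 7] -> max=9
step 8: append 6 -> window=[7, 6] -> max=7
step 9: append 15 -> window=[6, 15] -> max=15
step 10: append 25 -> window=[15, 25] -> max=25
step 11: append 11 -> window=[25, 11] -> max=25
Recorded maximums: 36 29 30 30 24 9 7 15 25 25
Changes between consecutive maximums: 7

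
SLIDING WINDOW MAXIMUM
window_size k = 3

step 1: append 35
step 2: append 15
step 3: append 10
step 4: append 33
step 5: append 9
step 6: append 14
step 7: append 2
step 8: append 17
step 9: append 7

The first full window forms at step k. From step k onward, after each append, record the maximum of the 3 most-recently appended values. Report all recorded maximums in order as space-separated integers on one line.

step 1: append 35 -> window=[35] (not full yet)
step 2: append 15 -> window=[35, 15] (not full yet)
step 3: append 10 -> window=[35, 15, 10] -> max=35
step 4: append 33 -> window=[15, 10, 33] -> max=33
step 5: append 9 -> window=[10, 33, 9] -> max=33
step 6: append 14 -> window=[33, 9, 14] -> max=33
step 7: append 2 -> window=[9, 14, 2] -> max=14
step 8: append 17 -> window=[14, 2, 17] -> max=17
step 9: append 7 -> window=[2, 17, 7] -> max=17

Answer: 35 33 33 33 14 17 17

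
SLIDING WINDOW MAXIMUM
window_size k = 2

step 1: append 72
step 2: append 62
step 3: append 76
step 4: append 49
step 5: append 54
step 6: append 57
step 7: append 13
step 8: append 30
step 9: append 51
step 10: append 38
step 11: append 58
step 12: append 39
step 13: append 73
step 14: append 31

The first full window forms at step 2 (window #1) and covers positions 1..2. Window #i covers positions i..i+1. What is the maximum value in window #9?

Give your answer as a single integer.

step 1: append 72 -> window=[72] (not full yet)
step 2: append 62 -> window=[72, 62] -> max=72
step 3: append 76 -> window=[62, 76] -> max=76
step 4: append 49 -> window=[76, 49] -> max=76
step 5: append 54 -> window=[49, 54] -> max=54
step 6: append 57 -> window=[54, 57] -> max=57
step 7: append 13 -> window=[57, 13] -> max=57
step 8: append 30 -> window=[13, 30] -> max=30
step 9: append 51 -> window=[30, 51] -> max=51
step 10: append 38 -> window=[51, 38] -> max=51
Window #9 max = 51

Answer: 51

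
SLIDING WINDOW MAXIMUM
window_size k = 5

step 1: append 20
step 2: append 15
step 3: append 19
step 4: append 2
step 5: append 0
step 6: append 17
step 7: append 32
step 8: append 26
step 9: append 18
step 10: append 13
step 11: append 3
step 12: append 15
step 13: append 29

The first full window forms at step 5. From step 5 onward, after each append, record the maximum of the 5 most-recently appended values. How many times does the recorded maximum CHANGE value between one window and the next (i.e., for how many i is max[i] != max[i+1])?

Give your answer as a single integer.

step 1: append 20 -> window=[20] (not full yet)
step 2: append 15 -> window=[20, 15] (not full yet)
step 3: append 19 -> window=[20, 15, 19] (not full yet)
step 4: append 2 -> window=[20, 15, 19, 2] (not full yet)
step 5: append 0 -> window=[20, 15, 19, 2, 0] -> max=20
step 6: append 17 -> window=[15, 19, 2, 0, 17] -> max=19
step 7: append 32 -> window=[19, 2, 0, 17, 32] -> max=32
step 8: append 26 -> window=[2, 0, 17, 32, 26] -> max=32
step 9: append 18 -> window=[0, 17, 32, 26, 18] -> max=32
step 10: append 13 -> window=[17, 32, 26, 18, 13] -> max=32
step 11: append 3 -> window=[32, 26, 18, 13, 3] -> max=32
step 12: append 15 -> window=[26, 18, 13, 3, 15] -> max=26
step 13: append 29 -> window=[18, 13, 3, 15, 29] -> max=29
Recorded maximums: 20 19 32 32 32 32 32 26 29
Changes between consecutive maximums: 4

Answer: 4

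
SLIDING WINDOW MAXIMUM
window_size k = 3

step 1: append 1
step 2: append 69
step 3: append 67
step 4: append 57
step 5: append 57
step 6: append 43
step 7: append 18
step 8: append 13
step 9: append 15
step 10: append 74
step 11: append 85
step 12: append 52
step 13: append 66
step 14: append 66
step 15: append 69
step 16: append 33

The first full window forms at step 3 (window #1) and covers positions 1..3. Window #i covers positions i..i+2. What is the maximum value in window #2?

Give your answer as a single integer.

Answer: 69

Derivation:
step 1: append 1 -> window=[1] (not full yet)
step 2: append 69 -> window=[1, 69] (not full yet)
step 3: append 67 -> window=[1, 69, 67] -> max=69
step 4: append 57 -> window=[69, 67, 57] -> max=69
Window #2 max = 69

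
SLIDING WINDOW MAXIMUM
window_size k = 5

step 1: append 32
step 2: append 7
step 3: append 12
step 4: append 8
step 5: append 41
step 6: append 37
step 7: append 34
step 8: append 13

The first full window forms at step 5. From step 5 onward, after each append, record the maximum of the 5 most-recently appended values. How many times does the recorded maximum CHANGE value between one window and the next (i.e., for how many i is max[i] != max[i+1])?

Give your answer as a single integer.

step 1: append 32 -> window=[32] (not full yet)
step 2: append 7 -> window=[32, 7] (not full yet)
step 3: append 12 -> window=[32, 7, 12] (not full yet)
step 4: append 8 -> window=[32, 7, 12, 8] (not full yet)
step 5: append 41 -> window=[32, 7, 12, 8, 41] -> max=41
step 6: append 37 -> window=[7, 12, 8, 41, 37] -> max=41
step 7: append 34 -> window=[12, 8, 41, 37, 34] -> max=41
step 8: append 13 -> window=[8, 41, 37, 34, 13] -> max=41
Recorded maximums: 41 41 41 41
Changes between consecutive maximums: 0

Answer: 0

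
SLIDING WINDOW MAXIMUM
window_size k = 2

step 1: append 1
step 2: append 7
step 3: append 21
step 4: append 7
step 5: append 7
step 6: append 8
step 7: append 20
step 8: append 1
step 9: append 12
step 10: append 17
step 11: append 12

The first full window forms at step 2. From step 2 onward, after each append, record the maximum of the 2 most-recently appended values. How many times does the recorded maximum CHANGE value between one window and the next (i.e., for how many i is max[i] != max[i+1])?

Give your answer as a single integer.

step 1: append 1 -> window=[1] (not full yet)
step 2: append 7 -> window=[1, 7] -> max=7
step 3: append 21 -> window=[7, 21] -> max=21
step 4: append 7 -> window=[21, 7] -> max=21
step 5: append 7 -> window=[7, 7] -> max=7
step 6: append 8 -> window=[7, 8] -> max=8
step 7: append 20 -> window=[8, 20] -> max=20
step 8: append 1 -> window=[20, 1] -> max=20
step 9: append 12 -> window=[1, 12] -> max=12
step 10: append 17 -> window=[12, 17] -> max=17
step 11: append 12 -> window=[17, 12] -> max=17
Recorded maximums: 7 21 21 7 8 20 20 12 17 17
Changes between consecutive maximums: 6

Answer: 6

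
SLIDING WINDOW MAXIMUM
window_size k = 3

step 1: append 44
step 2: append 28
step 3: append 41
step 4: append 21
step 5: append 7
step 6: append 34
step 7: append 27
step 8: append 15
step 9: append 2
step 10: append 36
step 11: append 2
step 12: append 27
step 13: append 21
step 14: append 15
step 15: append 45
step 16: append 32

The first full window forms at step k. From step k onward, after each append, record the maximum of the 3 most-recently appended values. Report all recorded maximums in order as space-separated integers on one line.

step 1: append 44 -> window=[44] (not full yet)
step 2: append 28 -> window=[44, 28] (not full yet)
step 3: append 41 -> window=[44, 28, 41] -> max=44
step 4: append 21 -> window=[28, 41, 21] -> max=41
step 5: append 7 -> window=[41, 21, 7] -> max=41
step 6: append 34 -> window=[21, 7, 34] -> max=34
step 7: append 27 -> window=[7, 34, 27] -> max=34
step 8: append 15 -> window=[34, 27, 15] -> max=34
step 9: append 2 -> window=[27, 15, 2] -> max=27
step 10: append 36 -> window=[15, 2, 36] -> max=36
step 11: append 2 -> window=[2, 36, 2] -> max=36
step 12: append 27 -> window=[36, 2, 27] -> max=36
step 13: append 21 -> window=[2, 27, 21] -> max=27
step 14: append 15 -> window=[27, 21, 15] -> max=27
step 15: append 45 -> window=[21, 15, 45] -> max=45
step 16: append 32 -> window=[15, 45, 32] -> max=45

Answer: 44 41 41 34 34 34 27 36 36 36 27 27 45 45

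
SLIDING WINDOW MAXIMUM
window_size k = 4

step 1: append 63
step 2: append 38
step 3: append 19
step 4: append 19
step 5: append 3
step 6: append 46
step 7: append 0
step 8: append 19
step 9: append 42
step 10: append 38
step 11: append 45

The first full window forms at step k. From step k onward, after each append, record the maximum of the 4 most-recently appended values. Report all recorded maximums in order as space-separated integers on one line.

Answer: 63 38 46 46 46 46 42 45

Derivation:
step 1: append 63 -> window=[63] (not full yet)
step 2: append 38 -> window=[63, 38] (not full yet)
step 3: append 19 -> window=[63, 38, 19] (not full yet)
step 4: append 19 -> window=[63, 38, 19, 19] -> max=63
step 5: append 3 -> window=[38, 19, 19, 3] -> max=38
step 6: append 46 -> window=[19, 19, 3, 46] -> max=46
step 7: append 0 -> window=[19, 3, 46, 0] -> max=46
step 8: append 19 -> window=[3, 46, 0, 19] -> max=46
step 9: append 42 -> window=[46, 0, 19, 42] -> max=46
step 10: append 38 -> window=[0, 19, 42, 38] -> max=42
step 11: append 45 -> window=[19, 42, 38, 45] -> max=45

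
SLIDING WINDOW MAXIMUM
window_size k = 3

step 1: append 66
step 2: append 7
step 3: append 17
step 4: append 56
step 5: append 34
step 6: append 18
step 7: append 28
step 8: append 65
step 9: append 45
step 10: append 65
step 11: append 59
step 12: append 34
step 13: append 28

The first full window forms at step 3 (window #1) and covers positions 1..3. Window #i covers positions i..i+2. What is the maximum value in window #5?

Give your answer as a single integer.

Answer: 34

Derivation:
step 1: append 66 -> window=[66] (not full yet)
step 2: append 7 -> window=[66, 7] (not full yet)
step 3: append 17 -> window=[66, 7, 17] -> max=66
step 4: append 56 -> window=[7, 17, 56] -> max=56
step 5: append 34 -> window=[17, 56, 34] -> max=56
step 6: append 18 -> window=[56, 34, 18] -> max=56
step 7: append 28 -> window=[34, 18, 28] -> max=34
Window #5 max = 34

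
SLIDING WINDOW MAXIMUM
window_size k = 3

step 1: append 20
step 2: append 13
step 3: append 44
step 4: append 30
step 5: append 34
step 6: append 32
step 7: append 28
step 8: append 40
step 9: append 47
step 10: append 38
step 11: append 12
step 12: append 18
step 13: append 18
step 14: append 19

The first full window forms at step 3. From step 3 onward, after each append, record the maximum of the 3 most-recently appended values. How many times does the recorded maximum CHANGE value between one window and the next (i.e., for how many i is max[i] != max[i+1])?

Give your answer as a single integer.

step 1: append 20 -> window=[20] (not full yet)
step 2: append 13 -> window=[20, 13] (not full yet)
step 3: append 44 -> window=[20, 13, 44] -> max=44
step 4: append 30 -> window=[13, 44, 30] -> max=44
step 5: append 34 -> window=[44, 30, 34] -> max=44
step 6: append 32 -> window=[30, 34, 32] -> max=34
step 7: append 28 -> window=[34, 32, 28] -> max=34
step 8: append 40 -> window=[32, 28, 40] -> max=40
step 9: append 47 -> window=[28, 40, 47] -> max=47
step 10: append 38 -> window=[40, 47, 38] -> max=47
step 11: append 12 -> window=[47, 38, 12] -> max=47
step 12: append 18 -> window=[38, 12, 18] -> max=38
step 13: append 18 -> window=[12, 18, 18] -> max=18
step 14: append 19 -> window=[18, 18, 19] -> max=19
Recorded maximums: 44 44 44 34 34 40 47 47 47 38 18 19
Changes between consecutive maximums: 6

Answer: 6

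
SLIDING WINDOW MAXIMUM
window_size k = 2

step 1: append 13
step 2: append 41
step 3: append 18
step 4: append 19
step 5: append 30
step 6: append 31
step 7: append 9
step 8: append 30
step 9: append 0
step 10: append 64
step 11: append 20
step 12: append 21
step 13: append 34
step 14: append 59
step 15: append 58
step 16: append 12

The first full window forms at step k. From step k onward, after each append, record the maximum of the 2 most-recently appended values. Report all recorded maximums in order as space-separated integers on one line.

Answer: 41 41 19 30 31 31 30 30 64 64 21 34 59 59 58

Derivation:
step 1: append 13 -> window=[13] (not full yet)
step 2: append 41 -> window=[13, 41] -> max=41
step 3: append 18 -> window=[41, 18] -> max=41
step 4: append 19 -> window=[18, 19] -> max=19
step 5: append 30 -> window=[19, 30] -> max=30
step 6: append 31 -> window=[30, 31] -> max=31
step 7: append 9 -> window=[31, 9] -> max=31
step 8: append 30 -> window=[9, 30] -> max=30
step 9: append 0 -> window=[30, 0] -> max=30
step 10: append 64 -> window=[0, 64] -> max=64
step 11: append 20 -> window=[64, 20] -> max=64
step 12: append 21 -> window=[20, 21] -> max=21
step 13: append 34 -> window=[21, 34] -> max=34
step 14: append 59 -> window=[34, 59] -> max=59
step 15: append 58 -> window=[59, 58] -> max=59
step 16: append 12 -> window=[58, 12] -> max=58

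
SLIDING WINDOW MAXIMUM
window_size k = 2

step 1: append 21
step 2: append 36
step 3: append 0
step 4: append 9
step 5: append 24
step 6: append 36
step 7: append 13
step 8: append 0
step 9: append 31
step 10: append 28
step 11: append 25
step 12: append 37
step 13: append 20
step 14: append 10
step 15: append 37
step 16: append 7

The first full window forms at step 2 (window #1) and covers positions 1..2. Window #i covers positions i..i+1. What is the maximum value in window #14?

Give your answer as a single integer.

step 1: append 21 -> window=[21] (not full yet)
step 2: append 36 -> window=[21, 36] -> max=36
step 3: append 0 -> window=[36, 0] -> max=36
step 4: append 9 -> window=[0, 9] -> max=9
step 5: append 24 -> window=[9, 24] -> max=24
step 6: append 36 -> window=[24, 36] -> max=36
step 7: append 13 -> window=[36, 13] -> max=36
step 8: append 0 -> window=[13, 0] -> max=13
step 9: append 31 -> window=[0, 31] -> max=31
step 10: append 28 -> window=[31, 28] -> max=31
step 11: append 25 -> window=[28, 25] -> max=28
step 12: append 37 -> window=[25, 37] -> max=37
step 13: append 20 -> window=[37, 20] -> max=37
step 14: append 10 -> window=[20, 10] -> max=20
step 15: append 37 -> window=[10, 37] -> max=37
Window #14 max = 37

Answer: 37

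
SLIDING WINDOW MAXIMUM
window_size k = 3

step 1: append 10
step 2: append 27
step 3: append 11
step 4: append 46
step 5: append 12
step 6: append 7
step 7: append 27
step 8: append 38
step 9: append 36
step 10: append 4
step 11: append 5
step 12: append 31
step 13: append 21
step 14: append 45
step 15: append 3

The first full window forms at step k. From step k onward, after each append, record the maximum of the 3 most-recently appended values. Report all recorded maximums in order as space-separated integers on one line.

step 1: append 10 -> window=[10] (not full yet)
step 2: append 27 -> window=[10, 27] (not full yet)
step 3: append 11 -> window=[10, 27, 11] -> max=27
step 4: append 46 -> window=[27, 11, 46] -> max=46
step 5: append 12 -> window=[11, 46, 12] -> max=46
step 6: append 7 -> window=[46, 12, 7] -> max=46
step 7: append 27 -> window=[12, 7, 27] -> max=27
step 8: append 38 -> window=[7, 27, 38] -> max=38
step 9: append 36 -> window=[27, 38, 36] -> max=38
step 10: append 4 -> window=[38, 36, 4] -> max=38
step 11: append 5 -> window=[36, 4, 5] -> max=36
step 12: append 31 -> window=[4, 5, 31] -> max=31
step 13: append 21 -> window=[5, 31, 21] -> max=31
step 14: append 45 -> window=[31, 21, 45] -> max=45
step 15: append 3 -> window=[21, 45, 3] -> max=45

Answer: 27 46 46 46 27 38 38 38 36 31 31 45 45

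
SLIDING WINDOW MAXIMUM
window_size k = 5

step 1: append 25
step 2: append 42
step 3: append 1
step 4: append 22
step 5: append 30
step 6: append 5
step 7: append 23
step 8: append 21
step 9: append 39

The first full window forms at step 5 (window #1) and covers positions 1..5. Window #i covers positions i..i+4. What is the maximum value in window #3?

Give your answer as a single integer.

Answer: 30

Derivation:
step 1: append 25 -> window=[25] (not full yet)
step 2: append 42 -> window=[25, 42] (not full yet)
step 3: append 1 -> window=[25, 42, 1] (not full yet)
step 4: append 22 -> window=[25, 42, 1, 22] (not full yet)
step 5: append 30 -> window=[25, 42, 1, 22, 30] -> max=42
step 6: append 5 -> window=[42, 1, 22, 30, 5] -> max=42
step 7: append 23 -> window=[1, 22, 30, 5, 23] -> max=30
Window #3 max = 30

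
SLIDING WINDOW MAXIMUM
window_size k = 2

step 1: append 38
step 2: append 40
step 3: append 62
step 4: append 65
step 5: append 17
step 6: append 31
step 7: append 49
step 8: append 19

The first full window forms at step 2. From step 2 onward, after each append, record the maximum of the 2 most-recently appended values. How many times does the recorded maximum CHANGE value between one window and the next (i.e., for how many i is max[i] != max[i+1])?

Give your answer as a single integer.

step 1: append 38 -> window=[38] (not full yet)
step 2: append 40 -> window=[38, 40] -> max=40
step 3: append 62 -> window=[40, 62] -> max=62
step 4: append 65 -> window=[62, 65] -> max=65
step 5: append 17 -> window=[65, 17] -> max=65
step 6: append 31 -> window=[17, 31] -> max=31
step 7: append 49 -> window=[31, 49] -> max=49
step 8: append 19 -> window=[49, 19] -> max=49
Recorded maximums: 40 62 65 65 31 49 49
Changes between consecutive maximums: 4

Answer: 4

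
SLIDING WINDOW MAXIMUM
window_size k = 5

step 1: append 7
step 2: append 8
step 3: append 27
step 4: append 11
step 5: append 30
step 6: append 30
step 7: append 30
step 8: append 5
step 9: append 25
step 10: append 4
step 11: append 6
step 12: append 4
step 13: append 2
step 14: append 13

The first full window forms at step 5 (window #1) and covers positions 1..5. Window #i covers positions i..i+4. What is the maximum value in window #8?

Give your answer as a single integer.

Answer: 25

Derivation:
step 1: append 7 -> window=[7] (not full yet)
step 2: append 8 -> window=[7, 8] (not full yet)
step 3: append 27 -> window=[7, 8, 27] (not full yet)
step 4: append 11 -> window=[7, 8, 27, 11] (not full yet)
step 5: append 30 -> window=[7, 8, 27, 11, 30] -> max=30
step 6: append 30 -> window=[8, 27, 11, 30, 30] -> max=30
step 7: append 30 -> window=[27, 11, 30, 30, 30] -> max=30
step 8: append 5 -> window=[11, 30, 30, 30, 5] -> max=30
step 9: append 25 -> window=[30, 30, 30, 5, 25] -> max=30
step 10: append 4 -> window=[30, 30, 5, 25, 4] -> max=30
step 11: append 6 -> window=[30, 5, 25, 4, 6] -> max=30
step 12: append 4 -> window=[5, 25, 4, 6, 4] -> max=25
Window #8 max = 25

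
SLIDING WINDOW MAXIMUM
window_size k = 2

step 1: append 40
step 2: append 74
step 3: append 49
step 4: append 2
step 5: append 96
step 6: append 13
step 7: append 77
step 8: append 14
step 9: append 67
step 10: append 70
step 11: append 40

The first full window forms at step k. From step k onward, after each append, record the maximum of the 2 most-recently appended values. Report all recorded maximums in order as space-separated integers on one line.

Answer: 74 74 49 96 96 77 77 67 70 70

Derivation:
step 1: append 40 -> window=[40] (not full yet)
step 2: append 74 -> window=[40, 74] -> max=74
step 3: append 49 -> window=[74, 49] -> max=74
step 4: append 2 -> window=[49, 2] -> max=49
step 5: append 96 -> window=[2, 96] -> max=96
step 6: append 13 -> window=[96, 13] -> max=96
step 7: append 77 -> window=[13, 77] -> max=77
step 8: append 14 -> window=[77, 14] -> max=77
step 9: append 67 -> window=[14, 67] -> max=67
step 10: append 70 -> window=[67, 70] -> max=70
step 11: append 40 -> window=[70, 40] -> max=70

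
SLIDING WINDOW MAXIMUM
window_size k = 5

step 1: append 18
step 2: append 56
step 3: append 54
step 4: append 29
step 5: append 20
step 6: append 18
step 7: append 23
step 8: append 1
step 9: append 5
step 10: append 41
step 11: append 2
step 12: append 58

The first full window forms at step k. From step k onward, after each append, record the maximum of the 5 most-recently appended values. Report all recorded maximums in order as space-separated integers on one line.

Answer: 56 56 54 29 23 41 41 58

Derivation:
step 1: append 18 -> window=[18] (not full yet)
step 2: append 56 -> window=[18, 56] (not full yet)
step 3: append 54 -> window=[18, 56, 54] (not full yet)
step 4: append 29 -> window=[18, 56, 54, 29] (not full yet)
step 5: append 20 -> window=[18, 56, 54, 29, 20] -> max=56
step 6: append 18 -> window=[56, 54, 29, 20, 18] -> max=56
step 7: append 23 -> window=[54, 29, 20, 18, 23] -> max=54
step 8: append 1 -> window=[29, 20, 18, 23, 1] -> max=29
step 9: append 5 -> window=[20, 18, 23, 1, 5] -> max=23
step 10: append 41 -> window=[18, 23, 1, 5, 41] -> max=41
step 11: append 2 -> window=[23, 1, 5, 41, 2] -> max=41
step 12: append 58 -> window=[1, 5, 41, 2, 58] -> max=58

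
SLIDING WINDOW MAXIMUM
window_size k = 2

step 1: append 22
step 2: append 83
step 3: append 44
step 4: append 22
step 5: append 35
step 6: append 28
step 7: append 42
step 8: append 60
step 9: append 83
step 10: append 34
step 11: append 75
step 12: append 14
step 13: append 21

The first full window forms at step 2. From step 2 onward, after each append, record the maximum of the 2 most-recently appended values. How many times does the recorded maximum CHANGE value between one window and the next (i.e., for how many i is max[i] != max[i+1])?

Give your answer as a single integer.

step 1: append 22 -> window=[22] (not full yet)
step 2: append 83 -> window=[22, 83] -> max=83
step 3: append 44 -> window=[83, 44] -> max=83
step 4: append 22 -> window=[44, 22] -> max=44
step 5: append 35 -> window=[22, 35] -> max=35
step 6: append 28 -> window=[35, 28] -> max=35
step 7: append 42 -> window=[28, 42] -> max=42
step 8: append 60 -> window=[42, 60] -> max=60
step 9: append 83 -> window=[60, 83] -> max=83
step 10: append 34 -> window=[83, 34] -> max=83
step 11: append 75 -> window=[34, 75] -> max=75
step 12: append 14 -> window=[75, 14] -> max=75
step 13: append 21 -> window=[14, 21] -> max=21
Recorded maximums: 83 83 44 35 35 42 60 83 83 75 75 21
Changes between consecutive maximums: 7

Answer: 7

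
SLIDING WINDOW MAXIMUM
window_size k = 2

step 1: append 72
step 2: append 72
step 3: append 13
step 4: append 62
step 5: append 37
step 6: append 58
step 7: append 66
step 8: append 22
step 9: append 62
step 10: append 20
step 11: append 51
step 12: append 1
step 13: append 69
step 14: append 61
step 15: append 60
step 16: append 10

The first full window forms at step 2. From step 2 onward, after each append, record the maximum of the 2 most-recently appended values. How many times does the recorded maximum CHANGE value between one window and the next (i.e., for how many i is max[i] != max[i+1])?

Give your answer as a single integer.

Answer: 8

Derivation:
step 1: append 72 -> window=[72] (not full yet)
step 2: append 72 -> window=[72, 72] -> max=72
step 3: append 13 -> window=[72, 13] -> max=72
step 4: append 62 -> window=[13, 62] -> max=62
step 5: append 37 -> window=[62, 37] -> max=62
step 6: append 58 -> window=[37, 58] -> max=58
step 7: append 66 -> window=[58, 66] -> max=66
step 8: append 22 -> window=[66, 22] -> max=66
step 9: append 62 -> window=[22, 62] -> max=62
step 10: append 20 -> window=[62, 20] -> max=62
step 11: append 51 -> window=[20, 51] -> max=51
step 12: append 1 -> window=[51, 1] -> max=51
step 13: append 69 -> window=[1, 69] -> max=69
step 14: append 61 -> window=[69, 61] -> max=69
step 15: append 60 -> window=[61, 60] -> max=61
step 16: append 10 -> window=[60, 10] -> max=60
Recorded maximums: 72 72 62 62 58 66 66 62 62 51 51 69 69 61 60
Changes between consecutive maximums: 8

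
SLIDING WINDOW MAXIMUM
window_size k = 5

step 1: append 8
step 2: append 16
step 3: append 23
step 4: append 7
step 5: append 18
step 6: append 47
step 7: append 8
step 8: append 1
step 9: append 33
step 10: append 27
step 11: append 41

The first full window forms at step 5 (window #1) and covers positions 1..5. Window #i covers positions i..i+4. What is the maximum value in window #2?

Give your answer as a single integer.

Answer: 47

Derivation:
step 1: append 8 -> window=[8] (not full yet)
step 2: append 16 -> window=[8, 16] (not full yet)
step 3: append 23 -> window=[8, 16, 23] (not full yet)
step 4: append 7 -> window=[8, 16, 23, 7] (not full yet)
step 5: append 18 -> window=[8, 16, 23, 7, 18] -> max=23
step 6: append 47 -> window=[16, 23, 7, 18, 47] -> max=47
Window #2 max = 47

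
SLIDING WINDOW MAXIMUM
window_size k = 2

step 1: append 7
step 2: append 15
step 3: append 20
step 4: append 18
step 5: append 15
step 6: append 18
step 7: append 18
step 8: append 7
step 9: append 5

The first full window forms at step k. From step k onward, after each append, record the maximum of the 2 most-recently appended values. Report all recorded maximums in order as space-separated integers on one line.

step 1: append 7 -> window=[7] (not full yet)
step 2: append 15 -> window=[7, 15] -> max=15
step 3: append 20 -> window=[15, 20] -> max=20
step 4: append 18 -> window=[20, 18] -> max=20
step 5: append 15 -> window=[18, 15] -> max=18
step 6: append 18 -> window=[15, 18] -> max=18
step 7: append 18 -> window=[18, 18] -> max=18
step 8: append 7 -> window=[18, 7] -> max=18
step 9: append 5 -> window=[7, 5] -> max=7

Answer: 15 20 20 18 18 18 18 7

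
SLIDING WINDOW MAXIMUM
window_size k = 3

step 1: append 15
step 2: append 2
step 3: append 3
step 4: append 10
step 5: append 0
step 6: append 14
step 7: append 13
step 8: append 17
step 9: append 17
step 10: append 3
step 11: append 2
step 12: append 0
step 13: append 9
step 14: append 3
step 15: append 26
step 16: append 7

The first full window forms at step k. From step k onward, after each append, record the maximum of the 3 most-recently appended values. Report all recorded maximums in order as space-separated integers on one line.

step 1: append 15 -> window=[15] (not full yet)
step 2: append 2 -> window=[15, 2] (not full yet)
step 3: append 3 -> window=[15, 2, 3] -> max=15
step 4: append 10 -> window=[2, 3, 10] -> max=10
step 5: append 0 -> window=[3, 10, 0] -> max=10
step 6: append 14 -> window=[10, 0, 14] -> max=14
step 7: append 13 -> window=[0, 14, 13] -> max=14
step 8: append 17 -> window=[14, 13, 17] -> max=17
step 9: append 17 -> window=[13, 17, 17] -> max=17
step 10: append 3 -> window=[17, 17, 3] -> max=17
step 11: append 2 -> window=[17, 3, 2] -> max=17
step 12: append 0 -> window=[3, 2, 0] -> max=3
step 13: append 9 -> window=[2, 0, 9] -> max=9
step 14: append 3 -> window=[0, 9, 3] -> max=9
step 15: append 26 -> window=[9, 3, 26] -> max=26
step 16: append 7 -> window=[3, 26, 7] -> max=26

Answer: 15 10 10 14 14 17 17 17 17 3 9 9 26 26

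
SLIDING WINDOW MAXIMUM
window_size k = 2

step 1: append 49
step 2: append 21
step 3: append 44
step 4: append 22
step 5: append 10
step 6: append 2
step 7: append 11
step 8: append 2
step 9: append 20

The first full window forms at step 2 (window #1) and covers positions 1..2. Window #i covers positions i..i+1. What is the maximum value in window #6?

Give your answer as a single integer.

Answer: 11

Derivation:
step 1: append 49 -> window=[49] (not full yet)
step 2: append 21 -> window=[49, 21] -> max=49
step 3: append 44 -> window=[21, 44] -> max=44
step 4: append 22 -> window=[44, 22] -> max=44
step 5: append 10 -> window=[22, 10] -> max=22
step 6: append 2 -> window=[10, 2] -> max=10
step 7: append 11 -> window=[2, 11] -> max=11
Window #6 max = 11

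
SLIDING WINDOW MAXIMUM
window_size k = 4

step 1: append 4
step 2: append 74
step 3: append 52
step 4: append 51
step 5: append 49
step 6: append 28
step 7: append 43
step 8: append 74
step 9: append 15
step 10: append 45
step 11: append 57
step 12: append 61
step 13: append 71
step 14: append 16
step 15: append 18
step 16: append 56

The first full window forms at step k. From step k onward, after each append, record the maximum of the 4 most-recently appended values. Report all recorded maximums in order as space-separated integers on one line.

Answer: 74 74 52 51 74 74 74 74 61 71 71 71 71

Derivation:
step 1: append 4 -> window=[4] (not full yet)
step 2: append 74 -> window=[4, 74] (not full yet)
step 3: append 52 -> window=[4, 74, 52] (not full yet)
step 4: append 51 -> window=[4, 74, 52, 51] -> max=74
step 5: append 49 -> window=[74, 52, 51, 49] -> max=74
step 6: append 28 -> window=[52, 51, 49, 28] -> max=52
step 7: append 43 -> window=[51, 49, 28, 43] -> max=51
step 8: append 74 -> window=[49, 28, 43, 74] -> max=74
step 9: append 15 -> window=[28, 43, 74, 15] -> max=74
step 10: append 45 -> window=[43, 74, 15, 45] -> max=74
step 11: append 57 -> window=[74, 15, 45, 57] -> max=74
step 12: append 61 -> window=[15, 45, 57, 61] -> max=61
step 13: append 71 -> window=[45, 57, 61, 71] -> max=71
step 14: append 16 -> window=[57, 61, 71, 16] -> max=71
step 15: append 18 -> window=[61, 71, 16, 18] -> max=71
step 16: append 56 -> window=[71, 16, 18, 56] -> max=71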